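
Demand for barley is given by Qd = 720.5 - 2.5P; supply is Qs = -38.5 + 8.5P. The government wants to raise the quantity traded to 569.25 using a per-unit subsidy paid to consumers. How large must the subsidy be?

Required subsidy s = 11 per unit

At Q = 569.25, invert demand for the buyer price: Pb = (720.5 − 569.25)/2.5 = 60.5; invert supply for the seller price: Ps = (569.25 − (-38.5))/8.5 = 71.5.
The subsidy must fill the gap: s = Ps − Pb = 71.5 − 60.5 = 11.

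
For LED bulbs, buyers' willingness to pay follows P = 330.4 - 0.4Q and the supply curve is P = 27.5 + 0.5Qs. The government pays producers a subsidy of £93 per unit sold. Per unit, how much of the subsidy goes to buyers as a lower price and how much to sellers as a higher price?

Pre-subsidy: 330.4 - 0.4Q = 27.5 + 0.5Q gives Q* = 3029/9 and P* = 1762/9.
With the subsidy, sellers receive Ps = Pb + 93 for each unit, where Pb is the price buyers pay.
On the curves, Pb = 330.4 - 0.4Q and Ps = 27.5 + 0.5Q; the wedge Ps − Pb = 93 gives 27.5 + 0.5Q − (330.4 - 0.4Q) = 93, so Q' = 3959/9.
Then Pb = 330.4 − 0.4·(3959/9) = 1390/9 and Ps = 27.5 + 0.5·(3959/9) = 2227/9.
Buyers' price falls by P* − Pb = 1762/9 − 1390/9 = 124/3; sellers' price rises by Ps − P* = 2227/9 − 1762/9 = 155/3.

Buyers gain 124/3 per unit; sellers gain 155/3 per unit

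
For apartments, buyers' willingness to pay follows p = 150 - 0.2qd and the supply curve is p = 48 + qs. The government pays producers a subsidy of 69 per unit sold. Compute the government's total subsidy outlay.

Pre-subsidy: 150 - 0.2q = 48 + q gives q* = 85 and p* = 133.
With the subsidy, sellers receive ps = pb + 69 for each unit, where pb is the price buyers pay.
On the curves, pb = 150 - 0.2q and ps = 48 + q; the wedge ps − pb = 69 gives 48 + q − (150 - 0.2q) = 69, so q' = 142.5.
Then pb = 150 − 0.2·142.5 = 121.5 and ps = 48 + 1·142.5 = 190.5.
Government outlay = subsidy × quantity = 69 × 142.5 = 9832.5.

Government cost = 9832.5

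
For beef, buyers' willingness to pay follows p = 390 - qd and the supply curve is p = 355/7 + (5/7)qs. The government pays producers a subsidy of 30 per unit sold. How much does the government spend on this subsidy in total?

Pre-subsidy: 390 - q = 355/7 + (5/7)q gives q* = 2375/12 and p* = 2305/12.
With the subsidy, sellers receive ps = pb + 30 for each unit, where pb is the price buyers pay.
On the curves, pb = 390 - q and ps = 355/7 + (5/7)q; the wedge ps − pb = 30 gives 355/7 + (5/7)q − (390 - q) = 30, so q' = 2585/12.
Then pb = 390 − 1·(2585/12) = 2095/12 and ps = 355/7 + (5/7)·(2585/12) = 2455/12.
Government outlay = subsidy × quantity = 30 × 2585/12 = 6462.5.

Government cost = 6462.5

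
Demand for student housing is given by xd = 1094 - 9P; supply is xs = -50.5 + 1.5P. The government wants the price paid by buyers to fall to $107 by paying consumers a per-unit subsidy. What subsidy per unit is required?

At a buyer price of 107, quantity demanded is 1094 − 9·107 = 131.
Sellers supply 131 only when they receive Ps with -50.5 + 1.5·Ps = 131, i.e. Ps = 121.
s = Ps − Pb = 121 − 107 = 14.

Required subsidy s = $14 per unit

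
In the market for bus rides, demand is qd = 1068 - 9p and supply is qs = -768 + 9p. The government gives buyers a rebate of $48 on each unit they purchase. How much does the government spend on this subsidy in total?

Government cost = $17568

Pre-subsidy: 1068 - 9p = -768 + 9p gives p* = 102, q* = 150.
With the rebate, buyers effectively pay pb = ps − 48, where ps is the price sellers receive.
Demand in terms of ps becomes qd = 1068 − 9(ps − 48) = 1500 - 9ps. Setting this equal to supply: 1500 - 9ps = -768 + 9ps, so ps = 126.
Buyers pay pb = 126 − 48 = 78; q' = -768 + 9·126 = 366.
Government outlay = subsidy × quantity = 48 × 366 = 17568.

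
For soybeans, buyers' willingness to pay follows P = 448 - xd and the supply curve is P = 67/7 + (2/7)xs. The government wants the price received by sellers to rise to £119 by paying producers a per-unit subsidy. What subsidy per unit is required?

At a seller price of 119, quantity supplied is -33.5 + 3.5·119 = 383.
Buyers absorb 383 only when they pay Pb = 448 − 1·383 = 65.
s = Ps − Pb = 119 − 65 = 54.

Required subsidy s = £54 per unit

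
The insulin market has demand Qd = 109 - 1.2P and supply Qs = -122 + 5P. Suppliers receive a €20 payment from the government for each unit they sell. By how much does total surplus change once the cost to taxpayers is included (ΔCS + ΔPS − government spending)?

Net change in total surplus = -6000/31

Pre-subsidy: 109 - 1.2P = -122 + 5P gives P* = 1155/31, Q* = 1993/31.
With the subsidy, sellers receive Ps = Pb + 20 for each unit, where Pb is the price buyers pay.
Supply in terms of Pb becomes Qs = -122 + 5(Pb + 20) = -22 + 5Pb. Setting this equal to demand: 109 - 1.2Pb = -22 + 5Pb, so Pb = 655/31.
Sellers receive Ps = 655/31 + 20 = 1275/31; Q' = 109 − 1.2·(655/31) = 2593/31.
ΔCS = ½(1993/31 + 2593/31)(1155/31 − 655/31) = 1146500/961; ΔPS = ½(1993/31 + 2593/31)(1275/31 − 1155/31) = 275160/961.
Government spending = 20 × 2593/31 = 51860/31.
Net change = 1146500/961 + 275160/961 − 51860/31 = -6000/31. The loss equals the DWL triangle ½·20·600/31.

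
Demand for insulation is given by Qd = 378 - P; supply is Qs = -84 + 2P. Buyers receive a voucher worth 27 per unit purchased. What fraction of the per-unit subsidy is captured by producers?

Producer share = 1/3

Pre-subsidy: 378 - P = -84 + 2P gives P* = 154, Q* = 224.
With the rebate, buyers effectively pay Pb = Ps − 27, where Ps is the price sellers receive.
Demand in terms of Ps becomes Qd = 378 − 1(Ps − 27) = 405 - Ps. Setting this equal to supply: 405 - Ps = -84 + 2Ps, so Ps = 163.
Buyers pay Pb = 163 − 27 = 136; Q' = -84 + 2·163 = 242.
Buyers' price falls by P* − Pb = 154 − 136 = 18; sellers' price rises by Ps − P* = 163 − 154 = 9.
So producers capture 9/27 = 1/3 of each unit of subsidy.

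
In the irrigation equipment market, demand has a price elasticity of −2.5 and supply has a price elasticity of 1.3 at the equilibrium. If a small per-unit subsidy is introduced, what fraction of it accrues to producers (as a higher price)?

Producer share = 25/38

For a small subsidy around the equilibrium, the benefit split depends on the relative slopes, which at a point are proportional to the elasticities.
Buyer share = εs/(εs + |εd|) = 1.3/(1.3 + 2.5) = 13/38; seller share = |εd|/(εs + |εd|) = 25/38.
So producers capture 25/38 of the subsidy.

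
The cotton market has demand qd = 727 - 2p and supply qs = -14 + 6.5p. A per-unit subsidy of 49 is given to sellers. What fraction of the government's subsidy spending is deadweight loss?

Pre-subsidy: 727 - 2p = -14 + 6.5p gives p* = 1482/17, q* = 9395/17.
With the subsidy, sellers receive ps = pb + 49 for each unit, where pb is the price buyers pay.
Supply in terms of pb becomes qs = -14 + 6.5(pb + 49) = 304.5 + 6.5pb. Setting this equal to demand: 727 - 2pb = 304.5 + 6.5pb, so pb = 845/17.
Sellers receive ps = 845/17 + 49 = 1678/17; q' = 727 − 2·(845/17) = 10669/17.
ΔCS = ½(9395/17 + 10669/17)(1482/17 − 845/17) = 6390384/289; ΔPS = ½(9395/17 + 10669/17)(1678/17 − 1482/17) = 1966272/289.
Government spending = 49 × 10669/17 = 522781/17.
DWL = ½ × 49 × (10669/17 − 9395/17) = 31213/17; fraction = (31213/17) / (522781/17) = 637/10669.

DWL / government spending = 637/10669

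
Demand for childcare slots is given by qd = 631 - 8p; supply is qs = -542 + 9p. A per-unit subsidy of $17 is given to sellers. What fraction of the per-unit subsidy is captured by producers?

Pre-subsidy: 631 - 8p = -542 + 9p gives p* = 69, q* = 79.
With the subsidy, sellers receive ps = pb + 17 for each unit, where pb is the price buyers pay.
Supply in terms of pb becomes qs = -542 + 9(pb + 17) = -389 + 9pb. Setting this equal to demand: 631 - 8pb = -389 + 9pb, so pb = 60.
Sellers receive ps = 60 + 17 = 77; q' = 631 − 8·60 = 151.
Buyers' price falls by p* − pb = 69 − 60 = 9; sellers' price rises by ps − p* = 77 − 69 = 8.
So producers capture 8/17 = 8/17 of each unit of subsidy.

Producer share = 8/17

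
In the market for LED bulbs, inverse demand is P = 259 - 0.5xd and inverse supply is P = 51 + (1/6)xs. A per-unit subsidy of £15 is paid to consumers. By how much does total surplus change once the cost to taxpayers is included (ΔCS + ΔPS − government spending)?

Net change in total surplus = -£168.75

Pre-subsidy: 259 - 0.5x = 51 + (1/6)x gives x* = 312 and P* = 103.
With the rebate, buyers effectively pay Pb = Ps − 15, where Ps is the price sellers receive.
On the curves, Pb = 259 - 0.5x and Ps = 51 + (1/6)x; the wedge Ps − Pb = 15 gives 51 + (1/6)x − (259 - 0.5x) = 15, so x' = 334.5.
Then Pb = 259 − 0.5·334.5 = 91.75 and Ps = 51 + (1/6)·334.5 = 106.75.
ΔCS = ½(312 + 334.5)(103 − 91.75) = 3636.5625; ΔPS = ½(312 + 334.5)(106.75 − 103) = 1212.1875.
Government spending = 15 × 334.5 = 5017.5.
Net change = 3636.5625 + 1212.1875 − 5017.5 = -168.75. The loss equals the DWL triangle ½·15·22.5.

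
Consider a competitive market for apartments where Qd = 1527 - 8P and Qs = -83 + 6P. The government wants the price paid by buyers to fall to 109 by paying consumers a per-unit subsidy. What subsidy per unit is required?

Required subsidy s = 14 per unit

At a buyer price of 109, quantity demanded is 1527 − 8·109 = 655.
Sellers supply 655 only when they receive Ps with -83 + 6·Ps = 655, i.e. Ps = 123.
s = Ps − Pb = 123 − 109 = 14.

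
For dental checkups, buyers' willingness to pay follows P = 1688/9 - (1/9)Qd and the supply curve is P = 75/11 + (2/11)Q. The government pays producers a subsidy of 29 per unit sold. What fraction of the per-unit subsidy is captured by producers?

Producer share = 18/29

Pre-subsidy: 1688/9 - (1/9)Q = 75/11 + (2/11)Q gives Q* = 617 and P* = 119.
With the subsidy, sellers receive Ps = Pb + 29 for each unit, where Pb is the price buyers pay.
On the curves, Pb = 1688/9 - (1/9)Q and Ps = 75/11 + (2/11)Q; the wedge Ps − Pb = 29 gives 75/11 + (2/11)Q − (1688/9 - (1/9)Q) = 29, so Q' = 716.
Then Pb = 1688/9 − (1/9)·716 = 108 and Ps = 75/11 + (2/11)·716 = 137.
Buyers' price falls by P* − Pb = 119 − 108 = 11; sellers' price rises by Ps − P* = 137 − 119 = 18.
So producers capture 18/29 = 18/29 of each unit of subsidy.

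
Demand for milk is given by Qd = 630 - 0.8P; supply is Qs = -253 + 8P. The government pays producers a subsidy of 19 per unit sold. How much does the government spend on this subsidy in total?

Pre-subsidy: 630 - 0.8P = -253 + 8P gives P* = 4415/44, Q* = 6047/11.
With the subsidy, sellers receive Ps = Pb + 19 for each unit, where Pb is the price buyers pay.
Supply in terms of Pb becomes Qs = -253 + 8(Pb + 19) = -101 + 8Pb. Setting this equal to demand: 630 - 0.8Pb = -101 + 8Pb, so Pb = 3655/44.
Sellers receive Ps = 3655/44 + 19 = 4491/44; Q' = 630 − 0.8·(3655/44) = 6199/11.
Government outlay = subsidy × quantity = 19 × 6199/11 = 117781/11.

Government cost = 117781/11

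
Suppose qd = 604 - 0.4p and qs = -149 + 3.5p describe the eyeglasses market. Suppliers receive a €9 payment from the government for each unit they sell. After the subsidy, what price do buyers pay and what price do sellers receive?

Buyers pay €185; sellers receive €194

Pre-subsidy: 604 - 0.4p = -149 + 3.5p gives p* = 2510/13, q* = 6848/13.
With the subsidy, sellers receive ps = pb + 9 for each unit, where pb is the price buyers pay.
Supply in terms of pb becomes qs = -149 + 3.5(pb + 9) = -117.5 + 3.5pb. Setting this equal to demand: 604 - 0.4pb = -117.5 + 3.5pb, so pb = 185.
Sellers receive ps = 185 + 9 = 194; q' = 604 − 0.4·185 = 530.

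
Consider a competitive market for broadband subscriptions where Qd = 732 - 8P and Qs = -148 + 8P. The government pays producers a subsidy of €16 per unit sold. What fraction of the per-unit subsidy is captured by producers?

Pre-subsidy: 732 - 8P = -148 + 8P gives P* = 55, Q* = 292.
With the subsidy, sellers receive Ps = Pb + 16 for each unit, where Pb is the price buyers pay.
Supply in terms of Pb becomes Qs = -148 + 8(Pb + 16) = -20 + 8Pb. Setting this equal to demand: 732 - 8Pb = -20 + 8Pb, so Pb = 47.
Sellers receive Ps = 47 + 16 = 63; Q' = 732 − 8·47 = 356.
Buyers' price falls by P* − Pb = 55 − 47 = 8; sellers' price rises by Ps − P* = 63 − 55 = 8.
So producers capture 8/16 = 0.5 of each unit of subsidy.

Producer share = 0.5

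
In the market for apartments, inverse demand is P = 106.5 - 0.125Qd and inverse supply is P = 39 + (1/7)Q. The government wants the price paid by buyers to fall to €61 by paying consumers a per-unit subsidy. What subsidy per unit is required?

At a buyer price of 61, quantity demanded is 852 − 8·61 = 364.
Sellers supply 364 only when they receive Ps = 39 + (1/7)·364 = 91.
s = Ps − Pb = 91 − 61 = 30.

Required subsidy s = €30 per unit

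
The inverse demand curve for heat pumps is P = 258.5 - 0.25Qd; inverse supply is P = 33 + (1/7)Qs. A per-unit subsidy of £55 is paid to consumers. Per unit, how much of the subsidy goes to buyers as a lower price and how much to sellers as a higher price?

Pre-subsidy: 258.5 - 0.25Q = 33 + (1/7)Q gives Q* = 574 and P* = 115.
With the rebate, buyers effectively pay Pb = Ps − 55, where Ps is the price sellers receive.
On the curves, Pb = 258.5 - 0.25Q and Ps = 33 + (1/7)Q; the wedge Ps − Pb = 55 gives 33 + (1/7)Q − (258.5 - 0.25Q) = 55, so Q' = 714.
Then Pb = 258.5 − 0.25·714 = 80 and Ps = 33 + (1/7)·714 = 135.
Buyers' price falls by P* − Pb = 115 − 80 = 35; sellers' price rises by Ps − P* = 135 − 115 = 20.

Buyers gain £35 per unit; sellers gain £20 per unit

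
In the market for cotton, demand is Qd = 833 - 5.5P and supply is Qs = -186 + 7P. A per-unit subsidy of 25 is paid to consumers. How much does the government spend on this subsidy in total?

Pre-subsidy: 833 - 5.5P = -186 + 7P gives P* = 81.52, Q* = 384.64.
With the rebate, buyers effectively pay Pb = Ps − 25, where Ps is the price sellers receive.
Demand in terms of Ps becomes Qd = 833 − 5.5(Ps − 25) = 970.5 - 5.5Ps. Setting this equal to supply: 970.5 - 5.5Ps = -186 + 7Ps, so Ps = 92.52.
Buyers pay Pb = 92.52 − 25 = 67.52; Q' = -186 + 7·92.52 = 461.64.
Government outlay = subsidy × quantity = 25 × 461.64 = 11541.

Government cost = 11541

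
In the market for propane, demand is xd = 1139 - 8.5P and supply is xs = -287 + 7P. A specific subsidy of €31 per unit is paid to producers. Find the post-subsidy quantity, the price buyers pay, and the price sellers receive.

x' = 476; buyers pay €78; sellers receive €109

Pre-subsidy: 1139 - 8.5P = -287 + 7P gives P* = 92, x* = 357.
With the subsidy, sellers receive Ps = Pb + 31 for each unit, where Pb is the price buyers pay.
Supply in terms of Pb becomes xs = -287 + 7(Pb + 31) = -70 + 7Pb. Setting this equal to demand: 1139 - 8.5Pb = -70 + 7Pb, so Pb = 78.
Sellers receive Ps = 78 + 31 = 109; x' = 1139 − 8.5·78 = 476.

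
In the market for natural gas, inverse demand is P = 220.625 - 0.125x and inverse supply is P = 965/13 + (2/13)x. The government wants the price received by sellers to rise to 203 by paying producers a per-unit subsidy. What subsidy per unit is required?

At a seller price of 203, quantity supplied is -482.5 + 6.5·203 = 837.
Buyers absorb 837 only when they pay Pb = 220.625 − 0.125·837 = 116.
s = Ps − Pb = 203 − 116 = 87.

Required subsidy s = 87 per unit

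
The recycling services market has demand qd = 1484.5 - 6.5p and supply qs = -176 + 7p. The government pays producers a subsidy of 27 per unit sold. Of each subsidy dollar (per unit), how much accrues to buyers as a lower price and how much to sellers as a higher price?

Buyers gain 14 per unit; sellers gain 13 per unit

Pre-subsidy: 1484.5 - 6.5p = -176 + 7p gives p* = 123, q* = 685.
With the subsidy, sellers receive ps = pb + 27 for each unit, where pb is the price buyers pay.
Supply in terms of pb becomes qs = -176 + 7(pb + 27) = 13 + 7pb. Setting this equal to demand: 1484.5 - 6.5pb = 13 + 7pb, so pb = 109.
Sellers receive ps = 109 + 27 = 136; q' = 1484.5 − 6.5·109 = 776.
Buyers' price falls by p* − pb = 123 − 109 = 14; sellers' price rises by ps − p* = 136 − 123 = 13.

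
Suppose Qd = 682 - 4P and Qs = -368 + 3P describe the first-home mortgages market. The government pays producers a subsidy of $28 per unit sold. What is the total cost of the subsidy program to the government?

Pre-subsidy: 682 - 4P = -368 + 3P gives P* = 150, Q* = 82.
With the subsidy, sellers receive Ps = Pb + 28 for each unit, where Pb is the price buyers pay.
Supply in terms of Pb becomes Qs = -368 + 3(Pb + 28) = -284 + 3Pb. Setting this equal to demand: 682 - 4Pb = -284 + 3Pb, so Pb = 138.
Sellers receive Ps = 138 + 28 = 166; Q' = 682 − 4·138 = 130.
Government outlay = subsidy × quantity = 28 × 130 = 3640.

Government cost = $3640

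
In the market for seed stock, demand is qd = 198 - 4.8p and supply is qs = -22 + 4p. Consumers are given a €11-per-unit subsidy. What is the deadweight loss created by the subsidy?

Deadweight loss = €132

Pre-subsidy: 198 - 4.8p = -22 + 4p gives p* = 25, q* = 78.
With the rebate, buyers effectively pay pb = ps − 11, where ps is the price sellers receive.
Demand in terms of ps becomes qd = 198 − 4.8(ps − 11) = 250.8 - 4.8ps. Setting this equal to supply: 250.8 - 4.8ps = -22 + 4ps, so ps = 31.
Buyers pay pb = 31 − 11 = 20; q' = -22 + 4·31 = 102.
The subsidy expands output by 102 − 78 = 24 past the efficient level; on those units the gap between marginal cost and willingness to pay runs from 0 up to 11.
DWL = ½ × 11 × 24 = 132.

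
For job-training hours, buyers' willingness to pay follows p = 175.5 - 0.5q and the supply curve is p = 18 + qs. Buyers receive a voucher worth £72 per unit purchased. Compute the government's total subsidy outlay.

Government cost = £11016

Pre-subsidy: 175.5 - 0.5q = 18 + q gives q* = 105 and p* = 123.
With the rebate, buyers effectively pay pb = ps − 72, where ps is the price sellers receive.
On the curves, pb = 175.5 - 0.5q and ps = 18 + q; the wedge ps − pb = 72 gives 18 + q − (175.5 - 0.5q) = 72, so q' = 153.
Then pb = 175.5 − 0.5·153 = 99 and ps = 18 + 1·153 = 171.
Government outlay = subsidy × quantity = 72 × 153 = 11016.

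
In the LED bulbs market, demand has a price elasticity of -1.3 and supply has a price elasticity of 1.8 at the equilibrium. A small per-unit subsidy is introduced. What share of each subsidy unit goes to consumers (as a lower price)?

Consumer share = 18/31

For a small subsidy around the equilibrium, the benefit split depends on the relative slopes, which at a point are proportional to the elasticities.
Buyer share = εs/(εs + |εd|) = 1.8/(1.8 + 1.3) = 18/31; seller share = |εd|/(εs + |εd|) = 13/31.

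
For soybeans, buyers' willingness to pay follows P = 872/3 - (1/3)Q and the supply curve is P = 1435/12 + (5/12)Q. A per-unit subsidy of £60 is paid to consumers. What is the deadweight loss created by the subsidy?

Deadweight loss = £2400

Pre-subsidy: 872/3 - (1/3)Q = 1435/12 + (5/12)Q gives Q* = 2053/9 and P* = 5795/27.
With the rebate, buyers effectively pay Pb = Ps − 60, where Ps is the price sellers receive.
On the curves, Pb = 872/3 - (1/3)Q and Ps = 1435/12 + (5/12)Q; the wedge Ps − Pb = 60 gives 1435/12 + (5/12)Q − (872/3 - (1/3)Q) = 60, so Q' = 2773/9.
Then Pb = 872/3 − (1/3)·(2773/9) = 5075/27 and Ps = 1435/12 + (5/12)·(2773/9) = 6695/27.
The subsidy expands output by 2773/9 − 2053/9 = 80 past the efficient level; on those units the gap between marginal cost and willingness to pay runs from 0 up to 60.
DWL = ½ × 60 × 80 = 2400.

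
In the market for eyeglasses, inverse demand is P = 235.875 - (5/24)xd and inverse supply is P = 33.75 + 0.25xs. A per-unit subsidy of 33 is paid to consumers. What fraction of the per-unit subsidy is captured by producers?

Pre-subsidy: 235.875 - (5/24)x = 33.75 + 0.25x gives x* = 441 and P* = 144.
With the rebate, buyers effectively pay Pb = Ps − 33, where Ps is the price sellers receive.
On the curves, Pb = 235.875 - (5/24)x and Ps = 33.75 + 0.25x; the wedge Ps − Pb = 33 gives 33.75 + 0.25x − (235.875 - (5/24)x) = 33, so x' = 513.
Then Pb = 235.875 − (5/24)·513 = 129 and Ps = 33.75 + 0.25·513 = 162.
Buyers' price falls by P* − Pb = 144 − 129 = 15; sellers' price rises by Ps − P* = 162 − 144 = 18.
So producers capture 18/33 = 6/11 of each unit of subsidy.

Producer share = 6/11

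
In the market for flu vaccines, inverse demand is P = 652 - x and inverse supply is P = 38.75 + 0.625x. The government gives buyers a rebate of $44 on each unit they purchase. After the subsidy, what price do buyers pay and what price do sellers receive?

Buyers pay 3218/13; sellers receive 3790/13

Pre-subsidy: 652 - x = 38.75 + 0.625x gives x* = 4906/13 and P* = 3570/13.
With the rebate, buyers effectively pay Pb = Ps − 44, where Ps is the price sellers receive.
On the curves, Pb = 652 - x and Ps = 38.75 + 0.625x; the wedge Ps − Pb = 44 gives 38.75 + 0.625x − (652 - x) = 44, so x' = 5258/13.
Then Pb = 652 − 1·(5258/13) = 3218/13 and Ps = 38.75 + 0.625·(5258/13) = 3790/13.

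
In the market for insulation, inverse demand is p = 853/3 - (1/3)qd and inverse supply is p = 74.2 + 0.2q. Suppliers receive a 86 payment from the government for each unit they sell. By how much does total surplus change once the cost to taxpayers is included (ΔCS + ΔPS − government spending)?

Pre-subsidy: 853/3 - (1/3)q = 74.2 + 0.2q gives q* = 394 and p* = 153.
With the subsidy, sellers receive ps = pb + 86 for each unit, where pb is the price buyers pay.
On the curves, pb = 853/3 - (1/3)q and ps = 74.2 + 0.2q; the wedge ps − pb = 86 gives 74.2 + 0.2q − (853/3 - (1/3)q) = 86, so q' = 555.25.
Then pb = 853/3 − (1/3)·555.25 = 99.25 and ps = 74.2 + 0.2·555.25 = 185.25.
ΔCS = ½(394 + 555.25)(153 − 99.25) = 25511.09375; ΔPS = ½(394 + 555.25)(185.25 − 153) = 15306.65625.
Government spending = 86 × 555.25 = 47751.5.
Net change = 25511.09375 + 15306.65625 − 47751.5 = -6933.75. The loss equals the DWL triangle ½·86·161.25.

Net change in total surplus = -6933.75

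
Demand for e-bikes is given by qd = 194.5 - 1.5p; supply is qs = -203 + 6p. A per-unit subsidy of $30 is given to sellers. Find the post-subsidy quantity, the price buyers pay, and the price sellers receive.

q' = 151; buyers pay $29; sellers receive $59

Pre-subsidy: 194.5 - 1.5p = -203 + 6p gives p* = 53, q* = 115.
With the subsidy, sellers receive ps = pb + 30 for each unit, where pb is the price buyers pay.
Supply in terms of pb becomes qs = -203 + 6(pb + 30) = -23 + 6pb. Setting this equal to demand: 194.5 - 1.5pb = -23 + 6pb, so pb = 29.
Sellers receive ps = 29 + 30 = 59; q' = 194.5 − 1.5·29 = 151.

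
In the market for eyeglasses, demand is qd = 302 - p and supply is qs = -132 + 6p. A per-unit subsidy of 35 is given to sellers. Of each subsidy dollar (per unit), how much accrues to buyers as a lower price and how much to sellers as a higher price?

Pre-subsidy: 302 - p = -132 + 6p gives p* = 62, q* = 240.
With the subsidy, sellers receive ps = pb + 35 for each unit, where pb is the price buyers pay.
Supply in terms of pb becomes qs = -132 + 6(pb + 35) = 78 + 6pb. Setting this equal to demand: 302 - pb = 78 + 6pb, so pb = 32.
Sellers receive ps = 32 + 35 = 67; q' = 302 − 1·32 = 270.
Buyers' price falls by p* − pb = 62 − 32 = 30; sellers' price rises by ps − p* = 67 − 62 = 5.

Buyers gain 30 per unit; sellers gain 5 per unit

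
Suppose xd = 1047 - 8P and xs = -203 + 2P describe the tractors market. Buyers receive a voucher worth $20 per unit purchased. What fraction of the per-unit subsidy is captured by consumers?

Consumer share = 0.2

Pre-subsidy: 1047 - 8P = -203 + 2P gives P* = 125, x* = 47.
With the rebate, buyers effectively pay Pb = Ps − 20, where Ps is the price sellers receive.
Demand in terms of Ps becomes xd = 1047 − 8(Ps − 20) = 1207 - 8Ps. Setting this equal to supply: 1207 - 8Ps = -203 + 2Ps, so Ps = 141.
Buyers pay Pb = 141 − 20 = 121; x' = -203 + 2·141 = 79.
Buyers' price falls by P* − Pb = 125 − 121 = 4; sellers' price rises by Ps − P* = 141 − 125 = 16.
So consumers capture 4/20 = 0.2 of each unit of subsidy.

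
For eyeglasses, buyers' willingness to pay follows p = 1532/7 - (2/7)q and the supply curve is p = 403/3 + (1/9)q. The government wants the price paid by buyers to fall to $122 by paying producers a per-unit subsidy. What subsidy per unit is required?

At a buyer price of 122, quantity demanded is 766 − 3.5·122 = 339.
Sellers supply 339 only when they receive ps = 403/3 + (1/9)·339 = 172.
s = ps − pb = 172 − 122 = 50.

Required subsidy s = $50 per unit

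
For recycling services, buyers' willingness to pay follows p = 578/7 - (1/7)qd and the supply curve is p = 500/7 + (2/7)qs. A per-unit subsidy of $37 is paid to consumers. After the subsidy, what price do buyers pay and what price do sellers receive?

Buyers pay 1397/21; sellers receive 2174/21

Pre-subsidy: 578/7 - (1/7)q = 500/7 + (2/7)q gives q* = 26 and p* = 552/7.
With the rebate, buyers effectively pay pb = ps − 37, where ps is the price sellers receive.
On the curves, pb = 578/7 - (1/7)q and ps = 500/7 + (2/7)q; the wedge ps − pb = 37 gives 500/7 + (2/7)q − (578/7 - (1/7)q) = 37, so q' = 337/3.
Then pb = 578/7 − (1/7)·(337/3) = 1397/21 and ps = 500/7 + (2/7)·(337/3) = 2174/21.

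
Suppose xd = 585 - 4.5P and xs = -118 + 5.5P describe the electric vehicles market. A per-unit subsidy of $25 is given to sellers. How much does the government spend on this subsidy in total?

Government cost = $8263.125

Pre-subsidy: 585 - 4.5P = -118 + 5.5P gives P* = 70.3, x* = 268.65.
With the subsidy, sellers receive Ps = Pb + 25 for each unit, where Pb is the price buyers pay.
Supply in terms of Pb becomes xs = -118 + 5.5(Pb + 25) = 19.5 + 5.5Pb. Setting this equal to demand: 585 - 4.5Pb = 19.5 + 5.5Pb, so Pb = 56.55.
Sellers receive Ps = 56.55 + 25 = 81.55; x' = 585 − 4.5·56.55 = 330.525.
Government outlay = subsidy × quantity = 25 × 330.525 = 8263.125.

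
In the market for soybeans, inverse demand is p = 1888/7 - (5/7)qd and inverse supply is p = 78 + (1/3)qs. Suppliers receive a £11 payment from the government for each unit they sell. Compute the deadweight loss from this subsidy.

Pre-subsidy: 1888/7 - (5/7)q = 78 + (1/3)q gives q* = 183 and p* = 139.
With the subsidy, sellers receive ps = pb + 11 for each unit, where pb is the price buyers pay.
On the curves, pb = 1888/7 - (5/7)q and ps = 78 + (1/3)q; the wedge ps − pb = 11 gives 78 + (1/3)q − (1888/7 - (5/7)q) = 11, so q' = 193.5.
Then pb = 1888/7 − (5/7)·193.5 = 131.5 and ps = 78 + (1/3)·193.5 = 142.5.
The subsidy expands output by 193.5 − 183 = 10.5 past the efficient level; on those units the gap between marginal cost and willingness to pay runs from 0 up to 11.
DWL = ½ × 11 × 10.5 = 57.75.

Deadweight loss = £57.75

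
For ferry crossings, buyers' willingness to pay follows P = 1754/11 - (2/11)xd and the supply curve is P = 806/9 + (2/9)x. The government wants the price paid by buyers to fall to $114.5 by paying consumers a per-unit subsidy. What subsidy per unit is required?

Required subsidy s = $30 per unit

At a buyer price of 114.5, quantity demanded is 877 − 5.5·114.5 = 247.25.
Sellers supply 247.25 only when they receive Ps = 806/9 + (2/9)·247.25 = 144.5.
s = Ps − Pb = 144.5 − 114.5 = 30.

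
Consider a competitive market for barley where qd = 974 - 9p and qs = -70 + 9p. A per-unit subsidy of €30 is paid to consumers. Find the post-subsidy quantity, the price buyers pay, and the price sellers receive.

q' = 587; buyers pay €43; sellers receive €73

Pre-subsidy: 974 - 9p = -70 + 9p gives p* = 58, q* = 452.
With the rebate, buyers effectively pay pb = ps − 30, where ps is the price sellers receive.
Demand in terms of ps becomes qd = 974 − 9(ps − 30) = 1244 - 9ps. Setting this equal to supply: 1244 - 9ps = -70 + 9ps, so ps = 73.
Buyers pay pb = 73 − 30 = 43; q' = -70 + 9·73 = 587.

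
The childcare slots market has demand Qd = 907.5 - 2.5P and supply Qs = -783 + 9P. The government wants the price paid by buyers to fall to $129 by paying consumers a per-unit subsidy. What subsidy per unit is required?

Required subsidy s = $23 per unit

At a buyer price of 129, quantity demanded is 907.5 − 2.5·129 = 585.
Sellers supply 585 only when they receive Ps with -783 + 9·Ps = 585, i.e. Ps = 152.
s = Ps − Pb = 152 − 129 = 23.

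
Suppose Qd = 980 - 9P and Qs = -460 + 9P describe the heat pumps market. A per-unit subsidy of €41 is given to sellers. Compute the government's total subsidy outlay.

Pre-subsidy: 980 - 9P = -460 + 9P gives P* = 80, Q* = 260.
With the subsidy, sellers receive Ps = Pb + 41 for each unit, where Pb is the price buyers pay.
Supply in terms of Pb becomes Qs = -460 + 9(Pb + 41) = -91 + 9Pb. Setting this equal to demand: 980 - 9Pb = -91 + 9Pb, so Pb = 59.5.
Sellers receive Ps = 59.5 + 41 = 100.5; Q' = 980 − 9·59.5 = 444.5.
Government outlay = subsidy × quantity = 41 × 444.5 = 18224.5.

Government cost = €18224.5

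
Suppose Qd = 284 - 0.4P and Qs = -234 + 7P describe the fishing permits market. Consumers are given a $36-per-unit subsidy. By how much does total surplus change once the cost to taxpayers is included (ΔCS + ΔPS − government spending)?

Net change in total surplus = -9072/37

Pre-subsidy: 284 - 0.4P = -234 + 7P gives P* = 70, Q* = 256.
With the rebate, buyers effectively pay Pb = Ps − 36, where Ps is the price sellers receive.
Demand in terms of Ps becomes Qd = 284 − 0.4(Ps − 36) = 298.4 - 0.4Ps. Setting this equal to supply: 298.4 - 0.4Ps = -234 + 7Ps, so Ps = 2662/37.
Buyers pay Pb = 2662/37 − 36 = 1330/37; Q' = -234 + 7·(2662/37) = 9976/37.
ΔCS = ½(256 + 9976/37)(70 − 1330/37) = 12252240/1369; ΔPS = ½(256 + 9976/37)(2662/37 − 70) = 700128/1369.
Government spending = 36 × 9976/37 = 359136/37.
Net change = 12252240/1369 + 700128/1369 − 359136/37 = -9072/37. The loss equals the DWL triangle ½·36·504/37.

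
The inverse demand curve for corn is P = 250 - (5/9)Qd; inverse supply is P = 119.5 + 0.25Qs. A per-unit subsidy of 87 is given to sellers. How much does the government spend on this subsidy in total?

Pre-subsidy: 250 - (5/9)Q = 119.5 + 0.25Q gives Q* = 162 and P* = 160.
With the subsidy, sellers receive Ps = Pb + 87 for each unit, where Pb is the price buyers pay.
On the curves, Pb = 250 - (5/9)Q and Ps = 119.5 + 0.25Q; the wedge Ps − Pb = 87 gives 119.5 + 0.25Q − (250 - (5/9)Q) = 87, so Q' = 270.
Then Pb = 250 − (5/9)·270 = 100 and Ps = 119.5 + 0.25·270 = 187.
Government outlay = subsidy × quantity = 87 × 270 = 23490.

Government cost = 23490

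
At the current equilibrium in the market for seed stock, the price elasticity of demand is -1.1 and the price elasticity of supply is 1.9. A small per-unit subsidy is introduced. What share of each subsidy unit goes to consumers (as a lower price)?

Consumer share = 19/30

For a small subsidy around the equilibrium, the benefit split depends on the relative slopes, which at a point are proportional to the elasticities.
Buyer share = εs/(εs + |εd|) = 1.9/(1.9 + 1.1) = 19/30; seller share = |εd|/(εs + |εd|) = 11/30.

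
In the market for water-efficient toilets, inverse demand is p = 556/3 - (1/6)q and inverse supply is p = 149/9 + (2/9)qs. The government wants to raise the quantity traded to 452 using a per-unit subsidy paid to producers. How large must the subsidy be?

Required subsidy s = 7 per unit

At q = 452, from the demand curve buyers pay pb = 556/3 − (1/6)·452 = 110; from the supply curve sellers need ps = 149/9 + (2/9)·452 = 117.
The subsidy must fill the gap: s = ps − pb = 117 − 110 = 7.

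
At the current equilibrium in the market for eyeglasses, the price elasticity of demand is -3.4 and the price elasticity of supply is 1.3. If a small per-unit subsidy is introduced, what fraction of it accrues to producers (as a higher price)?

For a small subsidy around the equilibrium, the benefit split depends on the relative slopes, which at a point are proportional to the elasticities.
Buyer share = εs/(εs + |εd|) = 1.3/(1.3 + 3.4) = 13/47; seller share = |εd|/(εs + |εd|) = 34/47.
So producers capture 34/47 of the subsidy.

Producer share = 34/47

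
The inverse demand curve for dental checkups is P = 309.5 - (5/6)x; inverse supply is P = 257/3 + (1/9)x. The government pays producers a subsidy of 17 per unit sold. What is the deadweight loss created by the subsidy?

Deadweight loss = 153

Pre-subsidy: 309.5 - (5/6)x = 257/3 + (1/9)x gives x* = 237 and P* = 112.
With the subsidy, sellers receive Ps = Pb + 17 for each unit, where Pb is the price buyers pay.
On the curves, Pb = 309.5 - (5/6)x and Ps = 257/3 + (1/9)x; the wedge Ps − Pb = 17 gives 257/3 + (1/9)x − (309.5 - (5/6)x) = 17, so x' = 255.
Then Pb = 309.5 − (5/6)·255 = 97 and Ps = 257/3 + (1/9)·255 = 114.
The subsidy expands output by 255 − 237 = 18 past the efficient level; on those units the gap between marginal cost and willingness to pay runs from 0 up to 17.
DWL = ½ × 17 × 18 = 153.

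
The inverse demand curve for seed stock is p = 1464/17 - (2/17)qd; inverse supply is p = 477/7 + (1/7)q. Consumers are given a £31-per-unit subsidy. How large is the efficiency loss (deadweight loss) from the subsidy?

Pre-subsidy: 1464/17 - (2/17)q = 477/7 + (1/7)q gives q* = 69 and p* = 78.
With the rebate, buyers effectively pay pb = ps − 31, where ps is the price sellers receive.
On the curves, pb = 1464/17 - (2/17)q and ps = 477/7 + (1/7)q; the wedge ps − pb = 31 gives 477/7 + (1/7)q − (1464/17 - (2/17)q) = 31, so q' = 188.
Then pb = 1464/17 − (2/17)·188 = 64 and ps = 477/7 + (1/7)·188 = 95.
The subsidy expands output by 188 − 69 = 119 past the efficient level; on those units the gap between marginal cost and willingness to pay runs from 0 up to 31.
DWL = ½ × 31 × 119 = 1844.5.

Deadweight loss = £1844.5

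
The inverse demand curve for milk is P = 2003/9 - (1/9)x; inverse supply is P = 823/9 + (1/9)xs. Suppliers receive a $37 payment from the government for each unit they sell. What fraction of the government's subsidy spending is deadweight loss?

DWL / government spending = 333/3026

Pre-subsidy: 2003/9 - (1/9)x = 823/9 + (1/9)x gives x* = 590 and P* = 157.
With the subsidy, sellers receive Ps = Pb + 37 for each unit, where Pb is the price buyers pay.
On the curves, Pb = 2003/9 - (1/9)x and Ps = 823/9 + (1/9)x; the wedge Ps − Pb = 37 gives 823/9 + (1/9)x − (2003/9 - (1/9)x) = 37, so x' = 756.5.
Then Pb = 2003/9 − (1/9)·756.5 = 138.5 and Ps = 823/9 + (1/9)·756.5 = 175.5.
ΔCS = ½(590 + 756.5)(157 − 138.5) = 12455.125; ΔPS = ½(590 + 756.5)(175.5 − 157) = 12455.125.
Government spending = 37 × 756.5 = 27990.5.
DWL = ½ × 37 × (756.5 − 590) = 3080.25; fraction = 3080.25 / 27990.5 = 333/3026.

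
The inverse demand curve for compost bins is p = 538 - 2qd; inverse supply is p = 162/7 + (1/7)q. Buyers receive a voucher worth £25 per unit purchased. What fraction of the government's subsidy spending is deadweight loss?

DWL / government spending = 175/7558

Pre-subsidy: 538 - 2q = 162/7 + (1/7)q gives q* = 3604/15 and p* = 862/15.
With the rebate, buyers effectively pay pb = ps − 25, where ps is the price sellers receive.
On the curves, pb = 538 - 2q and ps = 162/7 + (1/7)q; the wedge ps − pb = 25 gives 162/7 + (1/7)q − (538 - 2q) = 25, so q' = 3779/15.
Then pb = 538 − 2·(3779/15) = 512/15 and ps = 162/7 + (1/7)·(3779/15) = 887/15.
ΔCS = ½(3604/15 + 3779/15)(862/15 − 512/15) = 17227/3; ΔPS = ½(3604/15 + 3779/15)(887/15 − 862/15) = 2461/6.
Government spending = 25 × 3779/15 = 18895/3.
DWL = ½ × 25 × (3779/15 − 3604/15) = 875/6; fraction = (875/6) / (18895/3) = 175/7558.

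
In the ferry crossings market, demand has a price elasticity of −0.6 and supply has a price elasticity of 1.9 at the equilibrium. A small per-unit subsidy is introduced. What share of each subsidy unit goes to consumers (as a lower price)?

For a small subsidy around the equilibrium, the benefit split depends on the relative slopes, which at a point are proportional to the elasticities.
Buyer share = εs/(εs + |εd|) = 1.9/(1.9 + 0.6) = 0.76; seller share = |εd|/(εs + |εd|) = 0.24.

Consumer share = 0.76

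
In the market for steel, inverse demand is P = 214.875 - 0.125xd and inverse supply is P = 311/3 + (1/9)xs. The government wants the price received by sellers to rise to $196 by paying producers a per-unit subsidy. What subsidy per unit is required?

Required subsidy s = $85 per unit

At a seller price of 196, quantity supplied is -933 + 9·196 = 831.
Buyers absorb 831 only when they pay Pb = 214.875 − 0.125·831 = 111.
s = Ps − Pb = 196 − 111 = 85.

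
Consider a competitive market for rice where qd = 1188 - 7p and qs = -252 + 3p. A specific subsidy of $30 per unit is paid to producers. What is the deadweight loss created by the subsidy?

Pre-subsidy: 1188 - 7p = -252 + 3p gives p* = 144, q* = 180.
With the subsidy, sellers receive ps = pb + 30 for each unit, where pb is the price buyers pay.
Supply in terms of pb becomes qs = -252 + 3(pb + 30) = -162 + 3pb. Setting this equal to demand: 1188 - 7pb = -162 + 3pb, so pb = 135.
Sellers receive ps = 135 + 30 = 165; q' = 1188 − 7·135 = 243.
The subsidy expands output by 243 − 180 = 63 past the efficient level; on those units the gap between marginal cost and willingness to pay runs from 0 up to 30.
DWL = ½ × 30 × 63 = 945.

Deadweight loss = $945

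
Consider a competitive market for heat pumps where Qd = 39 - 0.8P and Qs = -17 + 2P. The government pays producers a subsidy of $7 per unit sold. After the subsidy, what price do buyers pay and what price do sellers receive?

Pre-subsidy: 39 - 0.8P = -17 + 2P gives P* = 20, Q* = 23.
With the subsidy, sellers receive Ps = Pb + 7 for each unit, where Pb is the price buyers pay.
Supply in terms of Pb becomes Qs = -17 + 2(Pb + 7) = -3 + 2Pb. Setting this equal to demand: 39 - 0.8Pb = -3 + 2Pb, so Pb = 15.
Sellers receive Ps = 15 + 7 = 22; Q' = 39 − 0.8·15 = 27.

Buyers pay $15; sellers receive $22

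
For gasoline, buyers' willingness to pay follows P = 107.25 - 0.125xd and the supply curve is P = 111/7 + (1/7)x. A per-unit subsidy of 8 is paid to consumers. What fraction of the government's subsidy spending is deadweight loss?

DWL / government spending = 112/2783

Pre-subsidy: 107.25 - 0.125x = 111/7 + (1/7)x gives x* = 341.2 and P* = 64.6.
With the rebate, buyers effectively pay Pb = Ps − 8, where Ps is the price sellers receive.
On the curves, Pb = 107.25 - 0.125x and Ps = 111/7 + (1/7)x; the wedge Ps − Pb = 8 gives 111/7 + (1/7)x − (107.25 - 0.125x) = 8, so x' = 5566/15.
Then Pb = 107.25 − 0.125·(5566/15) = 913/15 and Ps = 111/7 + (1/7)·(5566/15) = 1033/15.
ΔCS = ½(341.2 + 5566/15)(64.6 − 913/15) = 299152/225; ΔPS = ½(341.2 + 5566/15)(1033/15 − 64.6) = 341888/225.
Government spending = 8 × 5566/15 = 44528/15.
DWL = ½ × 8 × (5566/15 − 341.2) = 1792/15; fraction = (1792/15) / (44528/15) = 112/2783.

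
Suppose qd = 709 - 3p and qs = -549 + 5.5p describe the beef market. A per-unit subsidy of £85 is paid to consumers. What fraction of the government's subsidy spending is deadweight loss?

DWL / government spending = 33/172

Pre-subsidy: 709 - 3p = -549 + 5.5p gives p* = 148, q* = 265.
With the rebate, buyers effectively pay pb = ps − 85, where ps is the price sellers receive.
Demand in terms of ps becomes qd = 709 − 3(ps − 85) = 964 - 3ps. Setting this equal to supply: 964 - 3ps = -549 + 5.5ps, so ps = 178.
Buyers pay pb = 178 − 85 = 93; q' = -549 + 5.5·178 = 430.
ΔCS = ½(265 + 430)(148 − 93) = 19112.5; ΔPS = ½(265 + 430)(178 − 148) = 10425.
Government spending = 85 × 430 = 36550.
DWL = ½ × 85 × (430 − 265) = 7012.5; fraction = 7012.5 / 36550 = 33/172.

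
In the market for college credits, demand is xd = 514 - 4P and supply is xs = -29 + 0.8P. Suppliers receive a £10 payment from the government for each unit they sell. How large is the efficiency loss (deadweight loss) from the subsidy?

Deadweight loss = 100/3

Pre-subsidy: 514 - 4P = -29 + 0.8P gives P* = 113.125, x* = 61.5.
With the subsidy, sellers receive Ps = Pb + 10 for each unit, where Pb is the price buyers pay.
Supply in terms of Pb becomes xs = -29 + 0.8(Pb + 10) = -21 + 0.8Pb. Setting this equal to demand: 514 - 4Pb = -21 + 0.8Pb, so Pb = 2675/24.
Sellers receive Ps = 2675/24 + 10 = 2915/24; x' = 514 − 4·(2675/24) = 409/6.
The subsidy expands output by 409/6 − 61.5 = 20/3 past the efficient level; on those units the gap between marginal cost and willingness to pay runs from 0 up to 10.
DWL = ½ × 10 × 20/3 = 100/3.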